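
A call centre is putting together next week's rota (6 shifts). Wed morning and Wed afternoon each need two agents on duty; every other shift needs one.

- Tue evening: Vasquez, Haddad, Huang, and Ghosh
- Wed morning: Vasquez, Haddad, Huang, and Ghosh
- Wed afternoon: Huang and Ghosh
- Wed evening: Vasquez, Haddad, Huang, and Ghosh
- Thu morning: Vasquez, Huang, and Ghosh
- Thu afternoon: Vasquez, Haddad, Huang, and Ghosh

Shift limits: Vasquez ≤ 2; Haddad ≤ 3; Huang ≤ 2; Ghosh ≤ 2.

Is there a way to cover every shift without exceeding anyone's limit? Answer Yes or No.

Yes

Wed afternoon can only be covered by Huang and Ghosh, so that assignment is forced.
One valid schedule: Tue evening→Vasquez, Wed morning→Haddad+Huang, Wed afternoon→Huang+Ghosh, Wed evening→Haddad, Thu morning→Vasquez, Thu afternoon→Haddad.
Loads: Vasquez 2/2, Haddad 3/3, Huang 2/2, Ghosh 1/2 — all within limits.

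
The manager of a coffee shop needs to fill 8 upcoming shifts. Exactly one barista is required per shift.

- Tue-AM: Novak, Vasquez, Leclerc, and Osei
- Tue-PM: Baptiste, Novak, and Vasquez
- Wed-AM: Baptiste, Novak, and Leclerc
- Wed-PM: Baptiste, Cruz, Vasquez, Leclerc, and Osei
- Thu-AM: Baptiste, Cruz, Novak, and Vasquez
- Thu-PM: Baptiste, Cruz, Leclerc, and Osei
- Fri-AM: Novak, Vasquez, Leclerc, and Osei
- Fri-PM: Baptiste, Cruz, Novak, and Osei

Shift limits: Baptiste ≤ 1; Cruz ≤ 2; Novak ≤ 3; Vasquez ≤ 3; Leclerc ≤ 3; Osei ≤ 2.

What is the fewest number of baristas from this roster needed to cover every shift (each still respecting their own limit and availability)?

8 slots to fill and no one can take more than 3, so at least ⌈8/3⌉ = 3 baristas are needed.
Cruz, Novak, and Vasquez alone can cover everything: Tue-AM→Novak, Tue-PM→Novak, Wed-AM→Novak, Wed-PM→Vasquez, Thu-AM→Vasquez, Thu-PM→Cruz, Fri-AM→Vasquez, Fri-PM→Cruz.

3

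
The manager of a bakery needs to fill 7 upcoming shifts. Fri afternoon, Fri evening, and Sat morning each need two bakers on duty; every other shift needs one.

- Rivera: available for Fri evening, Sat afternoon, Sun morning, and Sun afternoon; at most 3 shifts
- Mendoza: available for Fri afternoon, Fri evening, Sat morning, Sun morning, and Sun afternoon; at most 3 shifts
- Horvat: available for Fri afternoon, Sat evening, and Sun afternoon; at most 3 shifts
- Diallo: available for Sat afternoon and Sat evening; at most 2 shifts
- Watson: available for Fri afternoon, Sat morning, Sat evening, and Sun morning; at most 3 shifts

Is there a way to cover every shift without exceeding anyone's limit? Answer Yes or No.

Fri evening can only be covered by Rivera and Mendoza, so that assignment is forced.
Sat morning can only be covered by Mendoza and Watson, so that assignment is forced.
One valid schedule: Fri afternoon→Mendoza+Horvat, Fri evening→Rivera+Mendoza, Sat morning→Mendoza+Watson, Sat afternoon→Rivera, Sat evening→Horvat, Sun morning→Rivera, Sun afternoon→Horvat.
Loads: Rivera 3/3, Mendoza 3/3, Horvat 3/3, Diallo 0/2, Watson 1/3 — all within limits.

Yes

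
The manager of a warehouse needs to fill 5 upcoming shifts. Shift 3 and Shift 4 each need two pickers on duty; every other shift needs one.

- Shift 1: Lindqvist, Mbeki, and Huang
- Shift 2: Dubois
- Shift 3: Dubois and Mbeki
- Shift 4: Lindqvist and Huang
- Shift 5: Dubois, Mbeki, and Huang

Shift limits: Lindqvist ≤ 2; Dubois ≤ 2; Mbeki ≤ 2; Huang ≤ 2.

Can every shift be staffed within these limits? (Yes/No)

Shift 2 can only be covered by Dubois, so that assignment is forced.
Shift 3 can only be covered by Dubois and Mbeki, so that assignment is forced.
Shift 4 can only be covered by Lindqvist and Huang, so that assignment is forced.
One valid schedule: Shift 1→Lindqvist, Shift 2→Dubois, Shift 3→Dubois+Mbeki, Shift 4→Lindqvist+Huang, Shift 5→Mbeki.
Loads: Lindqvist 2/2, Dubois 2/2, Mbeki 2/2, Huang 1/2 — all within limits.

Yes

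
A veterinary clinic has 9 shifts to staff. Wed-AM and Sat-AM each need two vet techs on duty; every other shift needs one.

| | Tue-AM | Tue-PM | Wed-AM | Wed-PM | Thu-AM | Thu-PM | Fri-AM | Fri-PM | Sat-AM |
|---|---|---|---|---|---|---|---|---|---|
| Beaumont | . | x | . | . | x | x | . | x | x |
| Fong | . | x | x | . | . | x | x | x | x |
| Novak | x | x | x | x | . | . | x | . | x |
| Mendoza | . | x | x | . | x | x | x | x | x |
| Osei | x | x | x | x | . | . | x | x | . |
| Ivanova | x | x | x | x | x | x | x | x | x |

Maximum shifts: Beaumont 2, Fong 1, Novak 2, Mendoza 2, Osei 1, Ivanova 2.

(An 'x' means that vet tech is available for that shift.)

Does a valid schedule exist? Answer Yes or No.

No

Total capacity is 2+1+2+2+1+2 = 10 but 11 worker-slots are needed — infeasible.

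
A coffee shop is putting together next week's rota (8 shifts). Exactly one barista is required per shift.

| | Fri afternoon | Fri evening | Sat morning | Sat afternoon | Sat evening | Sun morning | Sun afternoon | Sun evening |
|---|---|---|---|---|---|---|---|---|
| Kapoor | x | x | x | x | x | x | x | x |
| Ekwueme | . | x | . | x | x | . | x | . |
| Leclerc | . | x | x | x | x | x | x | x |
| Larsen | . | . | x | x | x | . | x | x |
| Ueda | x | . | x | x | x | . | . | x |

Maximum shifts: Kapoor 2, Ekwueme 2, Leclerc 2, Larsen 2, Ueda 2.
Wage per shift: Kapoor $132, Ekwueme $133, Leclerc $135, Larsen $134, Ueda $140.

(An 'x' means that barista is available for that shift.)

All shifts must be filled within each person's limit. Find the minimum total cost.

Picking the cheapest available barista for each shift independently would cost $1056, but that ignores the shift limits.
An optimal schedule: Fri afternoon→Kapoor, Fri evening→Ekwueme, Sat morning→Leclerc, Sat afternoon→Larsen, Sat evening→Larsen, Sun morning→Kapoor, Sun afternoon→Ekwueme, Sun evening→Leclerc.
Total: 132 + 133 + 135 + 134 + 134 + 132 + 133 + 135 = $1068.

$1068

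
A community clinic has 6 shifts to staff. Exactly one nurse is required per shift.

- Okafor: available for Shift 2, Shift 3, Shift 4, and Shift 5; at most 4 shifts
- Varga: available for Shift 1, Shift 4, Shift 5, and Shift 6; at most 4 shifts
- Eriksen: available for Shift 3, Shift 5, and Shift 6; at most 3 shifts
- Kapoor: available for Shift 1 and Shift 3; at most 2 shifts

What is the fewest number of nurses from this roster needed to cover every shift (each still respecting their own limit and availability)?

2

6 slots to fill and no one can take more than 4, so at least ⌈6/4⌉ = 2 nurses are needed.
Okafor and Varga alone can cover everything: Shift 1→Varga, Shift 2→Okafor, Shift 3→Okafor, Shift 4→Okafor, Shift 5→Okafor, Shift 6→Varga.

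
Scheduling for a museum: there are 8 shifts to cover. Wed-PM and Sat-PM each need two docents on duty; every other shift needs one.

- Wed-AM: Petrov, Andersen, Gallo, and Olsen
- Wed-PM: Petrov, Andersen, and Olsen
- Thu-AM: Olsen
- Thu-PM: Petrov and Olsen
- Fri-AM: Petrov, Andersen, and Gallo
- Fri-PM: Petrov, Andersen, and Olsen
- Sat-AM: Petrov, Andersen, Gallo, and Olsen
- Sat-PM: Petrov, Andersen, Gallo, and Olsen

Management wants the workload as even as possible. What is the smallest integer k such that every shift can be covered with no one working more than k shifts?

With 4 docents and 10 worker-slots to fill, someone must work at least ⌈10/4⌉ = 3 shifts, so k ≥ 3.
k = 3 works: Wed-AM→Andersen, Wed-PM→Petrov+Andersen, Thu-AM→Olsen, Thu-PM→Petrov, Fri-AM→Petrov, Fri-PM→Andersen, Sat-AM→Gallo, Sat-PM→Gallo+Olsen.
Loads: Petrov 3, Andersen 3, Gallo 2, Olsen 2 — all ≤ 3.

3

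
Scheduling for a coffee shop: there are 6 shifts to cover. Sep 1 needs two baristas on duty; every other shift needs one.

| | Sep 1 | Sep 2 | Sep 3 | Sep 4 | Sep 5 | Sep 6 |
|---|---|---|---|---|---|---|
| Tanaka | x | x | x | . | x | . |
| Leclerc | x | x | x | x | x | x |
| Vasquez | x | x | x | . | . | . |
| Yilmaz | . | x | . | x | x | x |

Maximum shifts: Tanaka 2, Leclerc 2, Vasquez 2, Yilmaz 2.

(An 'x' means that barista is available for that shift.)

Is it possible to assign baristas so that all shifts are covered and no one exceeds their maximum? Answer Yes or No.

One valid schedule: Sep 1→Tanaka+Vasquez, Sep 2→Vasquez, Sep 3→Tanaka, Sep 4→Leclerc, Sep 5→Yilmaz, Sep 6→Leclerc.
Loads: Tanaka 2/2, Leclerc 2/2, Vasquez 2/2, Yilmaz 1/2 — all within limits.

Yes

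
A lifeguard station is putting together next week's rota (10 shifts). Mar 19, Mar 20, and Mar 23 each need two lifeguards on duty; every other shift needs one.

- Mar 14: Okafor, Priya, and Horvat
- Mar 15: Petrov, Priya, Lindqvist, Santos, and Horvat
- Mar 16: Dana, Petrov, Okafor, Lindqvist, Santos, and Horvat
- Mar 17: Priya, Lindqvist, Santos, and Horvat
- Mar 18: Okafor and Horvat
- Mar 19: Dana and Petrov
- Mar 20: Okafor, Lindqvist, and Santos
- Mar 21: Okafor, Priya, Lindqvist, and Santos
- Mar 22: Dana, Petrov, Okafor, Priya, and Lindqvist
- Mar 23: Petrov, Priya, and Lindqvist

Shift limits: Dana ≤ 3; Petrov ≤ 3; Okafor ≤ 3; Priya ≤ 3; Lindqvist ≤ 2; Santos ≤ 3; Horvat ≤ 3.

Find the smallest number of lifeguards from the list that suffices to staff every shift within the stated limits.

13 slots to fill and no one can take more than 3, so at least ⌈13/3⌉ = 5 lifeguards are needed.
Dana, Petrov, Okafor, Priya, and Lindqvist alone can cover everything: Mar 14→Okafor, Mar 15→Petrov, Mar 16→Dana, Mar 17→Priya, Mar 18→Okafor, Mar 19→Dana+Petrov, Mar 20→Okafor+Lindqvist, Mar 21→Priya, Mar 22→Dana, Mar 23→Petrov+Priya.

5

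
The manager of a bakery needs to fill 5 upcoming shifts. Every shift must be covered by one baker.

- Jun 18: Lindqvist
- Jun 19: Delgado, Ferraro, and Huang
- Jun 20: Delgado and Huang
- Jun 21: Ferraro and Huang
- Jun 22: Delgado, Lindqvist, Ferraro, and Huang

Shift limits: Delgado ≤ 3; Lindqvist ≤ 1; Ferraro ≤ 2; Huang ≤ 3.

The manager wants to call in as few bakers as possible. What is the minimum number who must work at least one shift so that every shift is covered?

5 slots to fill and no one can take more than 3, so at least ⌈5/3⌉ = 2 bakers are needed.
No set of 2 bakers can cover every shift (each such set leaves at least one shift with no one available or exceeds a cap).
Delgado, Lindqvist, and Ferraro alone can cover everything: Jun 18→Lindqvist, Jun 19→Delgado, Jun 20→Delgado, Jun 21→Ferraro, Jun 22→Delgado.

3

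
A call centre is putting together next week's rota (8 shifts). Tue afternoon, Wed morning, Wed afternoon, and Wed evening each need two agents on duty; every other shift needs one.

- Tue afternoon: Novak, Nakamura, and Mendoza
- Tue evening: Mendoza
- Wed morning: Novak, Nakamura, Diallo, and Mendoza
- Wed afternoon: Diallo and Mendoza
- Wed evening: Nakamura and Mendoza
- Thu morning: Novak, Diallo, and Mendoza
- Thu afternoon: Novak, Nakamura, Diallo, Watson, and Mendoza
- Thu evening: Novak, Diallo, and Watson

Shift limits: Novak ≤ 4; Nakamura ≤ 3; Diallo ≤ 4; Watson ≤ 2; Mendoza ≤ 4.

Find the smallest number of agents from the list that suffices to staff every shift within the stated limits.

12 slots to fill and no one can take more than 4, so at least ⌈12/4⌉ = 3 agents are needed.
No set of 3 agents can cover every shift (each such set leaves at least one shift with no one available or exceeds a cap).
Novak, Nakamura, Diallo, and Mendoza alone can cover everything: Tue afternoon→Novak+Nakamura, Tue evening→Mendoza, Wed morning→Nakamura+Diallo, Wed afternoon→Diallo+Mendoza, Wed evening→Nakamura+Mendoza, Thu morning→Novak, Thu afternoon→Novak, Thu evening→Novak.

4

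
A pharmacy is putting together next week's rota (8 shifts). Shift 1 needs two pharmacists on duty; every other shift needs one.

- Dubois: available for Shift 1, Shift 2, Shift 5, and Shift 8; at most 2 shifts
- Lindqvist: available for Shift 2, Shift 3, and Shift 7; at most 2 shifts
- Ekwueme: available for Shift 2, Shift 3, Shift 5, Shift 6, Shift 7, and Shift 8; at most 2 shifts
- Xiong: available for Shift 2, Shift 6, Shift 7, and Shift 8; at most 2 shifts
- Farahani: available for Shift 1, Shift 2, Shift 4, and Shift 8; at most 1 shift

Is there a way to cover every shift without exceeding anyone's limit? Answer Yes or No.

Total capacity is 9 and 9 slots are needed, so capacity alone doesn't rule it out.
Shifts {Shift 1, Shift 4} need 3 worker-slots in total, but the pharmacists available for any of those shifts (Dubois and Farahani) can supply at most 2 among them. So no valid schedule exists.

No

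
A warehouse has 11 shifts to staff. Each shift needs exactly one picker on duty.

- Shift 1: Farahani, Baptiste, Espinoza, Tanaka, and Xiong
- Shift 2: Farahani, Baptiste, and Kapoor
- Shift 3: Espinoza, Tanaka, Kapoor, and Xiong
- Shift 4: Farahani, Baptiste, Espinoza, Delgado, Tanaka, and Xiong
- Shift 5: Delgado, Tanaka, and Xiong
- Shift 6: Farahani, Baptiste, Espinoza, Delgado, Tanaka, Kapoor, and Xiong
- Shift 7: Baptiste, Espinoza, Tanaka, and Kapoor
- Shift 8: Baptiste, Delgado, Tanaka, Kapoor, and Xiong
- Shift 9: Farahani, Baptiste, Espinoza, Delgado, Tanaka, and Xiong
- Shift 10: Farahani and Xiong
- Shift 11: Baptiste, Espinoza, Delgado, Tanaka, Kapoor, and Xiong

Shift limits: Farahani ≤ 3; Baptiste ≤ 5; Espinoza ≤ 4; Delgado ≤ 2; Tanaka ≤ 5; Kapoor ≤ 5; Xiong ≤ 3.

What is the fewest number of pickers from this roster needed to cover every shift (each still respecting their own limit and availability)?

11 slots to fill and no one can take more than 5, so at least ⌈11/5⌉ = 3 pickers are needed.
Farahani, Baptiste, and Tanaka alone can cover everything: Shift 1→Farahani, Shift 2→Farahani, Shift 3→Tanaka, Shift 4→Baptiste, Shift 5→Tanaka, Shift 6→Baptiste, Shift 7→Baptiste, Shift 8→Baptiste, Shift 9→Tanaka, Shift 10→Farahani, Shift 11→Baptiste.

3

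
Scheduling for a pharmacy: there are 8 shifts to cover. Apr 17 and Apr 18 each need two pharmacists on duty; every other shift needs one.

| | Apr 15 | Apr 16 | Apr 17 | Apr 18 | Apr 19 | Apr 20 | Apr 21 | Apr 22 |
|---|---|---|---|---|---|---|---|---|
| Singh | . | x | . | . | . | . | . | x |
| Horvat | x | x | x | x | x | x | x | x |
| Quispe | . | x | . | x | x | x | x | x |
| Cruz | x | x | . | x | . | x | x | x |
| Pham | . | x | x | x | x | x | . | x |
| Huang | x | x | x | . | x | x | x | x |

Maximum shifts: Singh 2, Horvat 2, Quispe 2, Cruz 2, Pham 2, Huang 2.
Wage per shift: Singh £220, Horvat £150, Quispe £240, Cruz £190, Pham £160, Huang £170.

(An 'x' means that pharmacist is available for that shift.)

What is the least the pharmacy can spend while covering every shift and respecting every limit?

£1780

Picking the cheapest available pharmacist for each shift independently would cost £1520, but that ignores the shift limits.
An optimal schedule: Apr 15→Horvat, Apr 16→Singh, Apr 17→Horvat+Pham, Apr 18→Pham+Cruz, Apr 19→Huang, Apr 20→Cruz, Apr 21→Huang, Apr 22→Singh.
Total: 150 + 220 + 150 + 160 + 160 + 190 + 170 + 190 + 170 + 220 = £1780.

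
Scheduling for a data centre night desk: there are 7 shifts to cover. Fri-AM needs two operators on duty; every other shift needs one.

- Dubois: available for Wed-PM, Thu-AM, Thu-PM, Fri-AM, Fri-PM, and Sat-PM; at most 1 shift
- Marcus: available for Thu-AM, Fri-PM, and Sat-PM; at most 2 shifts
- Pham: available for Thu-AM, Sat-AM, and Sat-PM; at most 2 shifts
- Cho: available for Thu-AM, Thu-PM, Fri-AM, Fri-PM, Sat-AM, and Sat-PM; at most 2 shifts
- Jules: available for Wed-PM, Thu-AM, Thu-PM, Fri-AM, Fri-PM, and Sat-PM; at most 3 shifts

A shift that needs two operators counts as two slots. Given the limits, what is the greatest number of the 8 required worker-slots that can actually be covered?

8

Total capacity across all operators is 1+2+2+2+3 = 10, and 8 slots are needed, so at most 8 can be filled.
An assignment achieving 8: Wed-PM→Dubois, Thu-AM→Marcus, Thu-PM→Cho, Fri-AM→Cho+Jules, Fri-PM→Marcus, Sat-AM→Pham, Sat-PM→Pham.
Loads: Dubois 1/1, Marcus 2/2, Pham 2/2, Cho 2/2, Jules 1/3.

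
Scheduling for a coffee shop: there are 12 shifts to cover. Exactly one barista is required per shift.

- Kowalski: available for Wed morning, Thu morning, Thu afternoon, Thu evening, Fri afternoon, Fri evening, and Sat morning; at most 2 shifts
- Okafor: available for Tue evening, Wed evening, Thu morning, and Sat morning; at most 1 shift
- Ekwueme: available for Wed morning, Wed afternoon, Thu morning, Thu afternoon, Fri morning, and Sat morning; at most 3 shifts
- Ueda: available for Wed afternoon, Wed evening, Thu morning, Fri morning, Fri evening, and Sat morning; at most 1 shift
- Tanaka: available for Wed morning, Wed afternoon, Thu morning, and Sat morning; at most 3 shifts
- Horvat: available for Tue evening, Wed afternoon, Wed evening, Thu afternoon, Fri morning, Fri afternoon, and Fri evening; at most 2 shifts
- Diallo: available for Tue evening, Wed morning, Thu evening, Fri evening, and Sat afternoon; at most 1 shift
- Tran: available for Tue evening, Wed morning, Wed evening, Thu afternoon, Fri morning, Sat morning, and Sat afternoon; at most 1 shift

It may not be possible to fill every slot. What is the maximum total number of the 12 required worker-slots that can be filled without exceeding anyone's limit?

Total capacity across all baristas is 2+1+3+1+3+2+1+1 = 14, and 12 slots are needed, so at most 12 can be filled.
An assignment achieving 12: Tue evening→Okafor, Wed morning→Tanaka, Wed afternoon→Ekwueme, Wed evening→Ueda, Thu morning→Tanaka, Thu afternoon→Ekwueme, Thu evening→Kowalski, Fri morning→Ekwueme, Fri afternoon→Kowalski, Fri evening→Horvat, Sat morning→Tanaka, Sat afternoon→Diallo.
Loads: Kowalski 2/2, Okafor 1/1, Ekwueme 3/3, Ueda 1/1, Tanaka 3/3, Horvat 1/2, Diallo 1/1, Tran 0/1.

12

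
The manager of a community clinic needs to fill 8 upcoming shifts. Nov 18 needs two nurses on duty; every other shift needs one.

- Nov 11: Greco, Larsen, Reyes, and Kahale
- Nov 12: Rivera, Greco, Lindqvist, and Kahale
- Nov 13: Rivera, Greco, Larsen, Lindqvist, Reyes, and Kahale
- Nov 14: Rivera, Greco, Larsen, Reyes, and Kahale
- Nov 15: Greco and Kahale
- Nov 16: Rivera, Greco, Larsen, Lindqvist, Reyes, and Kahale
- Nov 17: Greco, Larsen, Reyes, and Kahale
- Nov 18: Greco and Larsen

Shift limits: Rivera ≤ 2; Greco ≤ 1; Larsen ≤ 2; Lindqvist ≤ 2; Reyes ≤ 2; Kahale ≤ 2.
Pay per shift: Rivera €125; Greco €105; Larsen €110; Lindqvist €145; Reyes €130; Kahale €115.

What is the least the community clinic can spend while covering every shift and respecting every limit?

Nov 18 can only be covered by Greco and Larsen, so that assignment is forced.
Picking the cheapest available nurse for each shift independently would cost €950, but that ignores the shift limits.
An optimal schedule: Nov 11→Larsen, Nov 12→Kahale, Nov 13→Rivera, Nov 14→Rivera, Nov 15→Kahale, Nov 16→Reyes, Nov 17→Reyes, Nov 18→Greco+Larsen.
Total: 110 + 115 + 125 + 125 + 115 + 130 + 130 + 105 + 110 = €1065.

€1065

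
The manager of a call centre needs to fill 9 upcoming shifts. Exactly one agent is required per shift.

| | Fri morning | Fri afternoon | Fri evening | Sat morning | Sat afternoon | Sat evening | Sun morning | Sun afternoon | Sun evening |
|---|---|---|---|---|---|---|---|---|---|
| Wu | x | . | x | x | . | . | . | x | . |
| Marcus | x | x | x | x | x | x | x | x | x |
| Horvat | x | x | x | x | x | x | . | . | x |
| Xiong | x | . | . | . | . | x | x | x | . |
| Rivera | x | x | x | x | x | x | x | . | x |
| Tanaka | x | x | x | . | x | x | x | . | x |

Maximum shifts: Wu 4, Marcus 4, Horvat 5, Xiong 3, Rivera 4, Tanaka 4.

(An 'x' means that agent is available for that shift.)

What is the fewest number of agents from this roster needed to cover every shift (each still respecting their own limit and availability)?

9 slots to fill and no one can take more than 5, so at least ⌈9/5⌉ = 2 agents are needed.
Marcus and Horvat alone can cover everything: Fri morning→Marcus, Fri afternoon→Marcus, Fri evening→Horvat, Sat morning→Horvat, Sat afternoon→Horvat, Sat evening→Horvat, Sun morning→Marcus, Sun afternoon→Marcus, Sun evening→Horvat.

2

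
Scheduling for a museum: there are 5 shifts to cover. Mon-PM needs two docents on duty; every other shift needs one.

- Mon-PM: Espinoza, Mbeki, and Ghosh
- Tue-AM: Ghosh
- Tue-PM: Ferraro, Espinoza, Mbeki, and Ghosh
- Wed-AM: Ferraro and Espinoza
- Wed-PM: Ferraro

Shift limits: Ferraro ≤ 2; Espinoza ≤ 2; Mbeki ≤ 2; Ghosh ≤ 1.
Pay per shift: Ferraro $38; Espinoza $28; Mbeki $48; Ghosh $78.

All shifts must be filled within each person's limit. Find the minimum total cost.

$258

Tue-AM can only be covered by Ghosh, so that assignment is forced.
Wed-PM can only be covered by Ferraro, so that assignment is forced.
Picking the cheapest available docent for each shift independently would cost $248, but that ignores the shift limits.
An optimal schedule: Mon-PM→Espinoza+Mbeki, Tue-AM→Ghosh, Tue-PM→Espinoza, Wed-AM→Ferraro, Wed-PM→Ferraro.
Total: 28 + 48 + 78 + 28 + 38 + 38 = $258.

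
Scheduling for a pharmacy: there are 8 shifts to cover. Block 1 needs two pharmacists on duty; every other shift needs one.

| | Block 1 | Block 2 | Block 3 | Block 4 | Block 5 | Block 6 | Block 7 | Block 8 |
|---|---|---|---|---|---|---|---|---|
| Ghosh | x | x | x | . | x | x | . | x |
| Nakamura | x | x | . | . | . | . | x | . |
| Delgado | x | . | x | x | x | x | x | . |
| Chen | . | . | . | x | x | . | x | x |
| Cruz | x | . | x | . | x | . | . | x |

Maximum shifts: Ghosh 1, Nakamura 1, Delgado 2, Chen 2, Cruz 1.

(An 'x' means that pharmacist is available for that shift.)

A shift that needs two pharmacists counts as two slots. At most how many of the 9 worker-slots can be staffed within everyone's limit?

7

Total capacity across all pharmacists is 1+1+2+2+1 = 7, and 9 slots are needed, so at most 7 can be filled.
An assignment achieving 7: Block 2→Ghosh, Block 3→Cruz, Block 4→Delgado, Block 5→Chen, Block 6→Delgado, Block 7→Nakamura, Block 8→Chen.
Loads: Ghosh 1/1, Nakamura 1/1, Delgado 2/2, Chen 2/2, Cruz 1/1.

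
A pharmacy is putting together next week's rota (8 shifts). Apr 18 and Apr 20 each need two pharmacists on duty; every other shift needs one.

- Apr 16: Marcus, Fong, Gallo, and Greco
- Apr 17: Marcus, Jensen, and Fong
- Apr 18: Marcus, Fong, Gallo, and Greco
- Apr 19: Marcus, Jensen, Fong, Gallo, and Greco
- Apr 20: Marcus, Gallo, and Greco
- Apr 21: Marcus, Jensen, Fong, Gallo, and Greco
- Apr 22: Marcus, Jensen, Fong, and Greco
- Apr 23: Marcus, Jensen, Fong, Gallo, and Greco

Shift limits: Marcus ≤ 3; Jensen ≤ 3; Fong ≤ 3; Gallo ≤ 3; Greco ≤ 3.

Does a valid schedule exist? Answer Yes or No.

One valid schedule: Apr 16→Marcus, Apr 17→Marcus, Apr 18→Fong+Gallo, Apr 19→Jensen, Apr 20→Marcus+Gallo, Apr 21→Jensen, Apr 22→Jensen, Apr 23→Fong.
Loads: Marcus 3/3, Jensen 3/3, Fong 2/3, Gallo 2/3, Greco 0/3 — all within limits.

Yes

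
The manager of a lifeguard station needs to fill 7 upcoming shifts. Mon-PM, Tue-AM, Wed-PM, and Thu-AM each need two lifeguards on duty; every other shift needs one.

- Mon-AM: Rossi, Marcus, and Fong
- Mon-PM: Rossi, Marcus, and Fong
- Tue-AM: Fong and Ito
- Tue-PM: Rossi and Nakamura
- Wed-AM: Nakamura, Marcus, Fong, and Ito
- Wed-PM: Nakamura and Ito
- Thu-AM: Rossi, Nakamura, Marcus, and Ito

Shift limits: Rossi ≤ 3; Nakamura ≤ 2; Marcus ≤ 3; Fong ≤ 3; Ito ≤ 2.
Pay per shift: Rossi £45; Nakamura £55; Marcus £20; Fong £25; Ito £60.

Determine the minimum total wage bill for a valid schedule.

£400

Tue-AM can only be covered by Fong and Ito, so that assignment is forced.
Wed-PM can only be covered by Nakamura and Ito, so that assignment is forced.
Picking the cheapest available lifeguard for each shift independently would cost £395, but that ignores the shift limits.
An optimal schedule: Mon-AM→Marcus, Mon-PM→Marcus+Fong, Tue-AM→Fong+Ito, Tue-PM→Rossi, Wed-AM→Fong, Wed-PM→Nakamura+Ito, Thu-AM→Marcus+Rossi.
Total: 20 + 20 + 25 + 25 + 60 + 45 + 25 + 55 + 60 + 20 + 45 = £400.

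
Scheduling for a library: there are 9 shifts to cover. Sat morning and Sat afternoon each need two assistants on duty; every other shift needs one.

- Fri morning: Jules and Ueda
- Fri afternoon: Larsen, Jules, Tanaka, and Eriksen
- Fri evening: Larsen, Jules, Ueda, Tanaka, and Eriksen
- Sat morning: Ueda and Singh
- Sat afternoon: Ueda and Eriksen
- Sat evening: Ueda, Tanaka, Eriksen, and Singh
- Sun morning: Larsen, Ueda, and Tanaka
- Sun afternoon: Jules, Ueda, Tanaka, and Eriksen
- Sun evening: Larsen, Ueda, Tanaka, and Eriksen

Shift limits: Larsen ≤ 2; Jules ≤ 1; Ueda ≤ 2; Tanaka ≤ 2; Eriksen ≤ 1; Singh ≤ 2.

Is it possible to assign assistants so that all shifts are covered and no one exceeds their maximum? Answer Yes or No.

Total capacity is 2+1+2+2+1+2 = 10 but 11 worker-slots are needed — infeasible.

No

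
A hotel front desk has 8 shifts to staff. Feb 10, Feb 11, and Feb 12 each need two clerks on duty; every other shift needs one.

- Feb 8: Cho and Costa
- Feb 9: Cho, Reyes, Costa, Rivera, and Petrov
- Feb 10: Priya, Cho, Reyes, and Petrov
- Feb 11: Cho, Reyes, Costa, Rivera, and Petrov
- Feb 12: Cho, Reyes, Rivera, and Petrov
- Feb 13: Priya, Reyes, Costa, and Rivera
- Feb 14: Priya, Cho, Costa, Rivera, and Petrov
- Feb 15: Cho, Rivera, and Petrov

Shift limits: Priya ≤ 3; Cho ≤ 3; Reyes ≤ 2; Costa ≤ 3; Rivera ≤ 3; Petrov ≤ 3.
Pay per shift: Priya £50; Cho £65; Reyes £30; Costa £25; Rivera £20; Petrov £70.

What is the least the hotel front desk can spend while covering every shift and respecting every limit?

£345

Picking the cheapest available clerk for each shift independently would cost £280, but that ignores the shift limits.
An optimal schedule: Feb 8→Costa, Feb 9→Costa, Feb 10→Reyes+Priya, Feb 11→Rivera+Costa, Feb 12→Rivera+Reyes, Feb 13→Priya, Feb 14→Priya, Feb 15→Rivera.
Total: 25 + 25 + 30 + 50 + 20 + 25 + 20 + 30 + 50 + 50 + 20 = £345.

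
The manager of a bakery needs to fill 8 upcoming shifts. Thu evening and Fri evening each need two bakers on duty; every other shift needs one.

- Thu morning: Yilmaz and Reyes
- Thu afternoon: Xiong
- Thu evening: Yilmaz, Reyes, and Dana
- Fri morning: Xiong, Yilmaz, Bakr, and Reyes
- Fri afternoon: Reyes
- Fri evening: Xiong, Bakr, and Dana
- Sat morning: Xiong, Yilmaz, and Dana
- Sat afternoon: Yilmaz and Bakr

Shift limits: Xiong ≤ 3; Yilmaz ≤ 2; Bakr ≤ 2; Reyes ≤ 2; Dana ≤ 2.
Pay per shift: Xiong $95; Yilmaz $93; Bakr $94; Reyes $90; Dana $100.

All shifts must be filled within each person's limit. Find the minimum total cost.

$939

Thu afternoon can only be covered by Xiong, so that assignment is forced.
Fri afternoon can only be covered by Reyes, so that assignment is forced.
Picking the cheapest available baker for each shift independently would cost $923, but that ignores the shift limits.
An optimal schedule: Thu morning→Yilmaz, Thu afternoon→Xiong, Thu evening→Reyes+Dana, Fri morning→Bakr, Fri afternoon→Reyes, Fri evening→Xiong+Bakr, Sat morning→Xiong, Sat afternoon→Yilmaz.
Total: 93 + 95 + 90 + 100 + 94 + 90 + 95 + 94 + 95 + 93 = $939.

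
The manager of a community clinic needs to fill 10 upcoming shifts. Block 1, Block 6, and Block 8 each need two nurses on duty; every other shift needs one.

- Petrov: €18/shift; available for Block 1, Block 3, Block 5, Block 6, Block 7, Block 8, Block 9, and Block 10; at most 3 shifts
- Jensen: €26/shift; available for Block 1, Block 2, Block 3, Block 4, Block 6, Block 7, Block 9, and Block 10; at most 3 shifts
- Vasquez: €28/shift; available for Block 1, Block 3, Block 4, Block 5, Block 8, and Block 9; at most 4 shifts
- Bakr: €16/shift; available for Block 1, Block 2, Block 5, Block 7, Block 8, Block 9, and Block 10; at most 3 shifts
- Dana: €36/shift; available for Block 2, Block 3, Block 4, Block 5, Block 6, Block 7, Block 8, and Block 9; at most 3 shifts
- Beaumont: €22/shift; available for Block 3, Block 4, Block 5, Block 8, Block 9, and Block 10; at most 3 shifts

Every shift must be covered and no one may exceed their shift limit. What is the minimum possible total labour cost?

€274

Picking the cheapest available nurse for each shift independently would cost €232, but that ignores the shift limits.
An optimal schedule: Block 1→Petrov+Jensen, Block 2→Bakr, Block 3→Petrov, Block 4→Beaumont, Block 5→Beaumont, Block 6→Petrov+Jensen, Block 7→Bakr, Block 8→Beaumont+Vasquez, Block 9→Jensen, Block 10→Bakr.
Total: 18 + 26 + 16 + 18 + 22 + 22 + 18 + 26 + 16 + 22 + 28 + 26 + 16 = €274.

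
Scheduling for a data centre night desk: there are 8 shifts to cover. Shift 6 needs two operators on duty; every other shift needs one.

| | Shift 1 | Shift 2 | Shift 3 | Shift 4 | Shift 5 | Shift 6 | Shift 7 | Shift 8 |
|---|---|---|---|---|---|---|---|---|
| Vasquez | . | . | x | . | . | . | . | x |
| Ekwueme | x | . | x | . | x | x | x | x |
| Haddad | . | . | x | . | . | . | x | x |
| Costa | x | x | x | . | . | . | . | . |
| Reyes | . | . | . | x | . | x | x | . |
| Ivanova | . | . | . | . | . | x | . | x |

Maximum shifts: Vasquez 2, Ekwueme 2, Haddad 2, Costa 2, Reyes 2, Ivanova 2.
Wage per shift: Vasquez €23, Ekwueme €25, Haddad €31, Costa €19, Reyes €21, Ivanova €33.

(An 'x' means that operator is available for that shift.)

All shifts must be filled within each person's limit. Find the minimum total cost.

€207

Shift 2 can only be covered by Costa, so that assignment is forced.
Shift 4 can only be covered by Reyes, so that assignment is forced.
Shift 5 can only be covered by Ekwueme, so that assignment is forced.
Picking the cheapest available operator for each shift independently would cost €193, but that ignores the shift limits.
An optimal schedule: Shift 1→Costa, Shift 2→Costa, Shift 3→Vasquez, Shift 4→Reyes, Shift 5→Ekwueme, Shift 6→Reyes+Ekwueme, Shift 7→Haddad, Shift 8→Vasquez.
Total: 19 + 19 + 23 + 21 + 25 + 21 + 25 + 31 + 23 = €207.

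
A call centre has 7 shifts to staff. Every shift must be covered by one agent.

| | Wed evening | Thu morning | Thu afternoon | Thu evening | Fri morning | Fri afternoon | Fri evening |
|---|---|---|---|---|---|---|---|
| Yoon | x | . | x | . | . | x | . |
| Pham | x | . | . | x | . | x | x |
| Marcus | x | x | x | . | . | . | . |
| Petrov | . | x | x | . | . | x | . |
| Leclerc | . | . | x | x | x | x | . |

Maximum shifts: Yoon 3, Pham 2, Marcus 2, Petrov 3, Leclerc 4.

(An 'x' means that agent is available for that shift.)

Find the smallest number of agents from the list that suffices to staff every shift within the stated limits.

7 slots to fill and no one can take more than 4, so at least ⌈7/4⌉ = 2 agents are needed.
Shifts {Thu morning, Fri morning, Fri evening} need 3 slots, but among the agents available for them (Pham, Marcus, Petrov, and Leclerc) any 2 together supply at most 2. So 2 agents are not enough.
Pham, Marcus, and Leclerc alone can cover everything: Wed evening→Pham, Thu morning→Marcus, Thu afternoon→Marcus, Thu evening→Leclerc, Fri morning→Leclerc, Fri afternoon→Leclerc, Fri evening→Pham.

3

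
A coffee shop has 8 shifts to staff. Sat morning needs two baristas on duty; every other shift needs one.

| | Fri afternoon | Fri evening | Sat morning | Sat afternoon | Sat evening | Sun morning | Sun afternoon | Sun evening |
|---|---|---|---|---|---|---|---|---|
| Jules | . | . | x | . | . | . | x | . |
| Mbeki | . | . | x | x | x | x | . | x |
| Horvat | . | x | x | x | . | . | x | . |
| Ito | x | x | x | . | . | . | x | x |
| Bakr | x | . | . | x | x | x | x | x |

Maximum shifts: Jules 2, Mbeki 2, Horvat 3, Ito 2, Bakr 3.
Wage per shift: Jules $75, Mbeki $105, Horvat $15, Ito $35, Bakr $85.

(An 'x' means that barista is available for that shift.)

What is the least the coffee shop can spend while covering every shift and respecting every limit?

$435

Picking the cheapest available barista for each shift independently would cost $335, but that ignores the shift limits.
An optimal schedule: Fri afternoon→Ito, Fri evening→Horvat, Sat morning→Horvat+Jules, Sat afternoon→Horvat, Sat evening→Bakr, Sun morning→Bakr, Sun afternoon→Jules, Sun evening→Ito.
Total: 35 + 15 + 15 + 75 + 15 + 85 + 85 + 75 + 35 = $435.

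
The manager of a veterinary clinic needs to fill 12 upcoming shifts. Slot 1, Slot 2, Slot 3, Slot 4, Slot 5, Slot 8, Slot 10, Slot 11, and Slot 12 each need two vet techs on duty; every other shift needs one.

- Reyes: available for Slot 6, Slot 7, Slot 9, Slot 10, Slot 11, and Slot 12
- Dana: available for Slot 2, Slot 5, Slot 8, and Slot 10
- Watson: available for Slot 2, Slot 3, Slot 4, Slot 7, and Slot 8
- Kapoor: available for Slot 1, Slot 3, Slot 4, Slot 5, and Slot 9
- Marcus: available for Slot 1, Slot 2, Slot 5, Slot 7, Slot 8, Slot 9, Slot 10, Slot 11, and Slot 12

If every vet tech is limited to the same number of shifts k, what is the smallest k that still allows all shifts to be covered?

With 5 vet techs and 21 worker-slots to fill, someone must work at least ⌈21/5⌉ = 5 shifts, so k ≥ 5.
k = 5 works: Slot 1→Kapoor+Marcus, Slot 2→Dana+Watson, Slot 3→Watson+Kapoor, Slot 4→Watson+Kapoor, Slot 5→Dana+Kapoor, Slot 6→Reyes, Slot 7→Reyes, Slot 8→Dana+Watson, Slot 9→Reyes, Slot 10→Dana+Marcus, Slot 11→Reyes+Marcus, Slot 12→Reyes+Marcus.
Loads: Reyes 5, Dana 4, Watson 4, Kapoor 4, Marcus 4 — all ≤ 5.

5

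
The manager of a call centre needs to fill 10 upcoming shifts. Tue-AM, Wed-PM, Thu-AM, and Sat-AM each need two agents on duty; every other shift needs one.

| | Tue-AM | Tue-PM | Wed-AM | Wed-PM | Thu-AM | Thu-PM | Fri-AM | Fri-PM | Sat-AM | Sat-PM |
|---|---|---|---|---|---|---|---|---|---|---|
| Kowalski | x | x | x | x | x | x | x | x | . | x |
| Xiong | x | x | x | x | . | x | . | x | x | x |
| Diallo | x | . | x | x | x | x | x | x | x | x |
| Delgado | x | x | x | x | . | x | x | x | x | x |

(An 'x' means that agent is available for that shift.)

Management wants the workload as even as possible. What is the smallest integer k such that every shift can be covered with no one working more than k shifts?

With 4 agents and 14 worker-slots to fill, someone must work at least ⌈14/4⌉ = 4 shifts, so k ≥ 4.
k = 4 works: Tue-AM→Diallo+Delgado, Tue-PM→Kowalski, Wed-AM→Kowalski, Wed-PM→Diallo+Delgado, Thu-AM→Kowalski+Diallo, Thu-PM→Xiong, Fri-AM→Kowalski, Fri-PM→Xiong, Sat-AM→Xiong+Diallo, Sat-PM→Xiong.
Loads: Kowalski 4, Xiong 4, Diallo 4, Delgado 2 — all ≤ 4.

4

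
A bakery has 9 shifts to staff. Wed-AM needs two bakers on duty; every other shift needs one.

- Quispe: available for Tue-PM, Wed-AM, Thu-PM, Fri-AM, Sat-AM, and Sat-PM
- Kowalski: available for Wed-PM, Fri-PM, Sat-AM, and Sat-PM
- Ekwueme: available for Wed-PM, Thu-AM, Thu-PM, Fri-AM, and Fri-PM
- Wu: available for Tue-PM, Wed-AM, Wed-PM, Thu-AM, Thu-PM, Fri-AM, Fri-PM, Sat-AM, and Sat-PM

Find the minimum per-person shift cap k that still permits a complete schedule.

3

With 4 bakers and 10 worker-slots to fill, someone must work at least ⌈10/4⌉ = 3 shifts, so k ≥ 3.
k = 3 works: Tue-PM→Quispe, Wed-AM→Quispe+Wu, Wed-PM→Kowalski, Thu-AM→Ekwueme, Thu-PM→Quispe, Fri-AM→Ekwueme, Fri-PM→Kowalski, Sat-AM→Kowalski, Sat-PM→Wu.
Loads: Quispe 3, Kowalski 3, Ekwueme 2, Wu 2 — all ≤ 3.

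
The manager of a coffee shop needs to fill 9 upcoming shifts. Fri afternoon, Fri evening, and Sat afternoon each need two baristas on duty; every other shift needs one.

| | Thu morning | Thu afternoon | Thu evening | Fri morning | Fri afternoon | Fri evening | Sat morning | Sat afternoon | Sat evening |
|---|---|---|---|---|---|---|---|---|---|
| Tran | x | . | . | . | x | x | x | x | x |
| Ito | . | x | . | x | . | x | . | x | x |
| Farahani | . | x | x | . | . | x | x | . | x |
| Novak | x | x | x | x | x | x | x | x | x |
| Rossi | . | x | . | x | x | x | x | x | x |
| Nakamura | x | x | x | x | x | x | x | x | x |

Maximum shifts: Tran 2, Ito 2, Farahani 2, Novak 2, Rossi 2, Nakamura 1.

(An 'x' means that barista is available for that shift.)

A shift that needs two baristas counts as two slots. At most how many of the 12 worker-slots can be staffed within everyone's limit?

11

Total capacity across all baristas is 2+2+2+2+2+1 = 11, and 12 slots are needed, so at most 11 can be filled.
An assignment achieving 11: Thu morning→Tran, Thu afternoon→Ito, Thu evening→Farahani, Fri morning→Ito, Fri afternoon→Tran+Novak, Fri evening→Rossi+Nakamura, Sat morning→Farahani, Sat afternoon→Novak+Rossi.
Loads: Tran 2/2, Ito 2/2, Farahani 2/2, Novak 2/2, Rossi 2/2, Nakamura 1/1.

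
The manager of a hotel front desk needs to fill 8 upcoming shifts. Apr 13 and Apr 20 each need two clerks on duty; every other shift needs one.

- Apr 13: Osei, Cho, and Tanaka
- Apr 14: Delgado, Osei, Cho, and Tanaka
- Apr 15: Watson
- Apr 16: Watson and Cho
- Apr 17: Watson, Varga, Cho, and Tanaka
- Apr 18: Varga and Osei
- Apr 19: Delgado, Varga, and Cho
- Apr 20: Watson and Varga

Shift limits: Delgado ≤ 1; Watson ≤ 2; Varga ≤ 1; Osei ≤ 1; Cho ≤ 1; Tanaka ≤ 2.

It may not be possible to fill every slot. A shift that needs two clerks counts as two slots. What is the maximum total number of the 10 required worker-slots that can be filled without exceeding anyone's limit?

8

Total capacity across all clerks is 1+2+1+1+1+2 = 8, and 10 slots are needed, so at most 8 can be filled.
An assignment achieving 8: Apr 13→Osei+Cho, Apr 14→Tanaka, Apr 15→Watson, Apr 16→Watson, Apr 17→Tanaka, Apr 18→Varga, Apr 19→Delgado.
Loads: Delgado 1/1, Watson 2/2, Varga 1/1, Osei 1/1, Cho 1/1, Tanaka 2/2.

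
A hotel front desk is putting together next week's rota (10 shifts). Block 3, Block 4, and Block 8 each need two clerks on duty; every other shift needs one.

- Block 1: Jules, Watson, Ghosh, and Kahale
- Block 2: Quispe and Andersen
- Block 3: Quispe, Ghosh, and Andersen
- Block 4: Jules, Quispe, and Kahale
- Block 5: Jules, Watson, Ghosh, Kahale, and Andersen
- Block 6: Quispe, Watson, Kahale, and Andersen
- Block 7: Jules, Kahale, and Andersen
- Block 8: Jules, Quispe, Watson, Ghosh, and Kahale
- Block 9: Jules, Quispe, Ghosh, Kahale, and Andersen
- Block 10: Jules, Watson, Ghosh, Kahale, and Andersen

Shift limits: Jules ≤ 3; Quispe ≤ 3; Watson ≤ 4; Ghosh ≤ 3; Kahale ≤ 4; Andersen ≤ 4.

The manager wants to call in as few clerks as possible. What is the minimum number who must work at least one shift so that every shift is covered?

4

13 slots to fill and no one can take more than 4, so at least ⌈13/4⌉ = 4 clerks are needed.
Jules, Quispe, Watson, and Ghosh alone can cover everything: Block 1→Jules, Block 2→Quispe, Block 3→Quispe+Ghosh, Block 4→Jules+Quispe, Block 5→Watson, Block 6→Watson, Block 7→Jules, Block 8→Watson+Ghosh, Block 9→Ghosh, Block 10→Watson.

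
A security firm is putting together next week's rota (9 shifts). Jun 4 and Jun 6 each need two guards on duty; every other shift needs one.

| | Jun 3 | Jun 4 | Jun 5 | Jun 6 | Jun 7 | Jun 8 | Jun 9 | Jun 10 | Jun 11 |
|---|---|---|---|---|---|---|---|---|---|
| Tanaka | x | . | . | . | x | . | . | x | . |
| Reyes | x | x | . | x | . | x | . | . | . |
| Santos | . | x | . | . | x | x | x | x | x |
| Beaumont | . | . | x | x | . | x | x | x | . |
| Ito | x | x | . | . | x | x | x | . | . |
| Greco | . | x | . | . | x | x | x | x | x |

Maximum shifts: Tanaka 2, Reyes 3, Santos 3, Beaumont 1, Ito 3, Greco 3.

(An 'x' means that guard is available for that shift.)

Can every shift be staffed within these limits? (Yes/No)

No

Total capacity is 15 and 11 slots are needed, so capacity alone doesn't rule it out.
Shifts {Jun 5, Jun 6} need 3 worker-slots in total, but the guards available for any of those shifts (Reyes and Beaumont) can supply at most 2 among them. So no valid schedule exists.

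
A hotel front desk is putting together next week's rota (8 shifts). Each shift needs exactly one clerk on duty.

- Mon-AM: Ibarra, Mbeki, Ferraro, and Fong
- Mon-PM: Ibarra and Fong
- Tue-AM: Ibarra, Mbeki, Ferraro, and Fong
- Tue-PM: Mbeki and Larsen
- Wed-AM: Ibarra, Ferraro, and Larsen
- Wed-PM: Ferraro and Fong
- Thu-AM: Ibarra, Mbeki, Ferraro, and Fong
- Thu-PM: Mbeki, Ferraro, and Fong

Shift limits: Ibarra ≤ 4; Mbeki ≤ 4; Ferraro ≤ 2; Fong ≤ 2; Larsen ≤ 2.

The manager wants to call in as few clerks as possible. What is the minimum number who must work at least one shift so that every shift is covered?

8 slots to fill and no one can take more than 4, so at least ⌈8/4⌉ = 2 clerks are needed.
No set of 2 clerks can cover every shift (each such set leaves at least one shift with no one available or exceeds a cap).
Ibarra, Mbeki, and Ferraro alone can cover everything: Mon-AM→Ibarra, Mon-PM→Ibarra, Tue-AM→Ibarra, Tue-PM→Mbeki, Wed-AM→Ibarra, Wed-PM→Ferraro, Thu-AM→Mbeki, Thu-PM→Mbeki.

3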